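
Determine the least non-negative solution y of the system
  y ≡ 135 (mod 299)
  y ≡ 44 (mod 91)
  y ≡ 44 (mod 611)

gcd(299, 91) = 13 and 13 | (44 − 135), so the pair is consistent; merging gives y ≡ 135 (mod 2093), where 2093 = lcm(299, 91).
gcd(2093, 611) = 13 and 13 | (44 − 135), so the pair is consistent; merging gives y ≡ 4321 (mod 98371), where 98371 = lcm(2093, 611).
The solution is unique modulo lcm(299, 91, 611) = 98371.

4321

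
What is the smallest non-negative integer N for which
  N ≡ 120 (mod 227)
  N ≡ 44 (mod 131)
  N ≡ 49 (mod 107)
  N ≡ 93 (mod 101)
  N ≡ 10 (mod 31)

1823523581

The moduli are pairwise coprime; M = 227·131·107·101·31 = 9962400529.
M/227 = 43887227; 43887227 ≡ 182 (mod 227); 182·116 ≡ 1, so inverse 116.
M/131 = 76048859; 76048859 ≡ 84 (mod 131); 84·39 ≡ 1, so inverse 39.
M/107 = 93106547; 93106547 ≡ 69 (mod 107); 69·76 ≡ 1, so inverse 76.
M/101 = 98637629; 98637629 ≡ 19 (mod 101); 19·16 ≡ 1, so inverse 16.
M/31 = 321367759; 321367759 ≡ 28 (mod 31); 28·10 ≡ 1, so inverse 10.
N ≡ 120·43887227·116 + 44·76048859·39 + 49·93106547·76 + 93·98637629·16 + 10·321367759·10 = 1267048390764.
1267048390764 mod 9962400529 = 1823523581.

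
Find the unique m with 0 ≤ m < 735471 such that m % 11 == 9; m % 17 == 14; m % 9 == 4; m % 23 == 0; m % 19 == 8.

112792

From m ≡ 9 (mod 11) write m = 9 + 11t. Substituting into m ≡ 14 (mod 17) gives 11t ≡ 5 (mod 17), and since 11⁻¹ ≡ 14 (mod 17), t ≡ 2. Hence m ≡ 9 + 11·2 = 31 (mod 187).
From m ≡ 31 (mod 187) write m = 31 + 187t. Substituting into m ≡ 4 (mod 9) gives 187t ≡ 0 (mod 9), and since 7⁻¹ ≡ 4 (mod 9), t ≡ 0. Hence m ≡ 31 + 187·0 = 31 (mod 1683).
From m ≡ 31 (mod 1683) write m = 31 + 1683t. Substituting into m ≡ 0 (mod 23) gives 1683t ≡ 15 (mod 23), and since 4⁻¹ ≡ 6 (mod 23), t ≡ 21. Hence m ≡ 31 + 1683·21 = 35374 (mod 38709).
From m ≡ 35374 (mod 38709) write m = 35374 + 38709t. Substituting into m ≡ 8 (mod 19) gives 38709t ≡ 12 (mod 19), and since 6⁻¹ ≡ 16 (mod 19), t ≡ 2. Hence m ≡ 35374 + 38709·2 = 112792 (mod 735471).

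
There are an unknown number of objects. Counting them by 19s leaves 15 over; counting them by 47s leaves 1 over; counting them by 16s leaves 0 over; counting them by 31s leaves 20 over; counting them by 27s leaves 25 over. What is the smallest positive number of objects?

The moduli are pairwise coprime; M = 19·47·16·31·27 = 11959056.
M/19 = 629424; 629424 ≡ 11 (mod 19); 11·7 ≡ 1, so inverse 7.
M/47 = 254448; 254448 ≡ 37 (mod 47); 37·14 ≡ 1, so inverse 14.
M/16 = 747441; 747441 ≡ 1 (mod 16), inverse 1.
M/31 = 385776; 385776 ≡ 12 (mod 31); 12·13 ≡ 1, so inverse 13.
M/27 = 442928; 442928 ≡ 20 (mod 27); 20·23 ≡ 1, so inverse 23.
N ≡ 15·629424·7 + 1·254448·14 + 0·747441·1 + 20·385776·13 + 25·442928·23 = 424637152.
424637152 mod 11959056 = 6070192.

6070192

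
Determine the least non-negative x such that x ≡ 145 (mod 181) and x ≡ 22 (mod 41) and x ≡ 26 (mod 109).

81776

The moduli are pairwise coprime; N = 181·41·109 = 808889.
N/181 = 4469; 4469 ≡ 125 (mod 181); 125·42 ≡ 1, so inverse 42.
N/41 = 19729; 19729 ≡ 8 (mod 41); 8·36 ≡ 1, so inverse 36.
N/109 = 7421; 7421 ≡ 9 (mod 109); 9·97 ≡ 1, so inverse 97.
x ≡ 145·4469·42 + 22·19729·36 + 26·7421·97 = 61557340.
61557340 mod 808889 = 81776.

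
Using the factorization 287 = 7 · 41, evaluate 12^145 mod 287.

Mod 7: 12 ≡ 5; by Fermat, exponent reduces to 145 mod 6 = 1; 5^1 ≡ 5 (mod 7).
Mod 41: 12 ≡ 12; by Fermat, exponent reduces to 145 mod 40 = 25; 12^25 ≡ 38 (mod 41).
Combine by CRT: x ≡ 5 (mod 7), x ≡ 38 (mod 41) ⇒ x ≡ 243 (mod 287).

243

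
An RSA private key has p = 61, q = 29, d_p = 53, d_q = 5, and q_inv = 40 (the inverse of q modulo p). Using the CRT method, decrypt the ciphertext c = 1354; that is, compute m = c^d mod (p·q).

m₁ = c^(d_p) mod p: c ≡ 12 (mod 61), and 12^53 mod 61 = 16.
m₂ = c^(d_q) mod q: c ≡ 20 (mod 29), and 20^5 mod 29 = 24.
h = q_inv·(m₁ − m₂) mod p = 40·(16 − 24) mod 61 = 46.
m = m₂ + h·q = 24 + 46·29 = 1358.

1358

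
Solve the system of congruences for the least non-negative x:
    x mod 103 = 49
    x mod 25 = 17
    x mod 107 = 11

From x ≡ 49 (mod 103) write x = 49 + 103t. Substituting into x ≡ 17 (mod 25) gives 103t ≡ 18 (mod 25), and since 3⁻¹ ≡ 17 (mod 25), t ≡ 6. Hence x ≡ 49 + 103·6 = 667 (mod 2575).
From x ≡ 667 (mod 2575) write x = 667 + 2575t. Substituting into x ≡ 11 (mod 107) gives 2575t ≡ 93 (mod 107), and since 7⁻¹ ≡ 46 (mod 107), t ≡ 105. Hence x ≡ 667 + 2575·105 = 271042 (mod 275525).

271042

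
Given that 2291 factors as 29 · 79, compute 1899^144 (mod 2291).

Mod 29: 1899 ≡ 14; by Fermat, exponent reduces to 144 mod 28 = 4; 14^4 ≡ 20 (mod 29).
Mod 79: 1899 ≡ 3; by Fermat, exponent reduces to 144 mod 78 = 66; 3^66 ≡ 10 (mod 79).
Combine by CRT: x ≡ 20 (mod 29), x ≡ 10 (mod 79) ⇒ x ≡ 484 (mod 2291).

484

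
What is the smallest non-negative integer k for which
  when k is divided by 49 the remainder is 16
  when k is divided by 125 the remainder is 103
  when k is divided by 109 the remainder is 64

The moduli are pairwise coprime; N = 49·125·109 = 667625.
N/49 = 13625; 13625 ≡ 3 (mod 49); 3·33 ≡ 1, so inverse 33.
N/125 = 5341; 5341 ≡ 91 (mod 125); 91·11 ≡ 1, so inverse 11.
N/109 = 6125; 6125 ≡ 21 (mod 109); 21·26 ≡ 1, so inverse 26.
k ≡ 16·13625·33 + 103·5341·11 + 64·6125·26 = 23437353.
23437353 mod 667625 = 70478.

70478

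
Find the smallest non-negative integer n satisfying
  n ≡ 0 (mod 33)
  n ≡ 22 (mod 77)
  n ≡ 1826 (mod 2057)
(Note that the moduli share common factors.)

gcd(33, 77) = 11 and 11 | (22 − 0), so the pair is consistent; merging gives n ≡ 99 (mod 231), where 231 = lcm(33, 77).
gcd(231, 2057) = 11 and 11 | (1826 − 99), so the pair is consistent; merging gives n ≡ 12111 (mod 43197), where 43197 = lcm(231, 2057).
The solution is unique modulo lcm(33, 77, 2057) = 43197.

12111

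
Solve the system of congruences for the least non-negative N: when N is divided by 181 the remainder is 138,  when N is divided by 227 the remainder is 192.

24935

Combine the congruences pairwise.
From N ≡ 138 (mod 181) write N = 138 + 181t. Substituting into N ≡ 192 (mod 227) gives 181t ≡ 54 (mod 227), and since 181⁻¹ ≡ 74 (mod 227), t ≡ 137. Hence N ≡ 138 + 181·137 = 24935 (mod 41087).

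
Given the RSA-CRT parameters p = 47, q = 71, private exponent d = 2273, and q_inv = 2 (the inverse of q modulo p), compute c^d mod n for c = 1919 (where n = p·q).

d_p = d mod (p−1) = 2273 mod 46 = 19; d_q = d mod (q−1) = 33.
m₁ = c^(d_p) mod p: c ≡ 39 (mod 47), and 39^19 mod 47 = 20.
m₂ = c^(d_q) mod q: c ≡ 2 (mod 71), and 2^33 mod 71 = 18.
h = q_inv·(m₁ − m₂) mod p = 2·(20 − 18) mod 47 = 4.
m = m₂ + h·q = 18 + 4·71 = 302.

302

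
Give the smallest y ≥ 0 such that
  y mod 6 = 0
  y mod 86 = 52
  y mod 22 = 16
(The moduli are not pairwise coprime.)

gcd(6, 86) = 2 and 2 | (52 − 0), so the pair is consistent; merging gives y ≡ 138 (mod 258), where 258 = lcm(6, 86).
gcd(258, 22) = 2 and 2 | (16 − 138), so the pair is consistent; merging gives y ≡ 654 (mod 2838), where 2838 = lcm(258, 22).
The solution is unique modulo lcm(6, 86, 22) = 2838.

654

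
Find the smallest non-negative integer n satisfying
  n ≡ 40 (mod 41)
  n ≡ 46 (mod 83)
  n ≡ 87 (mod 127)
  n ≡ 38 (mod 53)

From n ≡ 40 (mod 41) write n = 40 + 41t. Substituting into n ≡ 46 (mod 83) gives 41t ≡ 6 (mod 83), and since 41⁻¹ ≡ 81 (mod 83), t ≡ 71. Hence n ≡ 40 + 41·71 = 2951 (mod 3403).
From n ≡ 2951 (mod 3403) write n = 2951 + 3403t. Substituting into n ≡ 87 (mod 127) gives 3403t ≡ 57 (mod 127), and since 101⁻¹ ≡ 83 (mod 127), t ≡ 32. Hence n ≡ 2951 + 3403·32 = 111847 (mod 432181).
From n ≡ 111847 (mod 432181) write n = 111847 + 432181t. Substituting into n ≡ 38 (mod 53) gives 432181t ≡ 21 (mod 53), and since 19⁻¹ ≡ 14 (mod 53), t ≡ 29. Hence n ≡ 111847 + 432181·29 = 12645096 (mod 22905593).

12645096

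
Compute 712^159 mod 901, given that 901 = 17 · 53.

348

Mod 17: 712 ≡ 15; by Fermat, exponent reduces to 159 mod 16 = 15; 15^15 ≡ 8 (mod 17).
Mod 53: 712 ≡ 23; by Fermat, exponent reduces to 159 mod 52 = 3; 23^3 ≡ 30 (mod 53).
Combine by CRT: x ≡ 8 (mod 17), x ≡ 30 (mod 53) ⇒ x ≡ 348 (mod 901).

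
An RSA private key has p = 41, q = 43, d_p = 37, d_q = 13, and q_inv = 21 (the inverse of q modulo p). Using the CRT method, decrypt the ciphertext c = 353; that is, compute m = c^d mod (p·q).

359

m₁ = c^(d_p) mod p: c ≡ 25 (mod 41), and 25^37 mod 41 = 31.
m₂ = c^(d_q) mod q: c ≡ 9 (mod 43), and 9^13 mod 43 = 15.
h = q_inv·(m₁ − m₂) mod p = 21·(31 − 15) mod 41 = 8.
m = m₂ + h·q = 15 + 8·43 = 359.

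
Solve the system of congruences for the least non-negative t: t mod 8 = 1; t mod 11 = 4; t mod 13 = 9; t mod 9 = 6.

The moduli are pairwise coprime; N = 8·11·13·9 = 10296.
N/8 = 1287; 1287 ≡ 7 (mod 8); 7·7 ≡ 1, so inverse 7.
N/11 = 936; 936 ≡ 1 (mod 11), inverse 1.
N/13 = 792; 792 ≡ 12 (mod 13); 12·12 ≡ 1, so inverse 12.
N/9 = 1144; 1144 ≡ 1 (mod 9), inverse 1.
t ≡ 1·1287·7 + 4·936·1 + 9·792·12 + 6·1144·1 = 105153.
105153 mod 10296 = 2193.

2193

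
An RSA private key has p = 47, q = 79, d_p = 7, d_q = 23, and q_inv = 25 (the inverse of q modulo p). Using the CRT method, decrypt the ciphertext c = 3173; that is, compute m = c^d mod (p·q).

m₁ = c^(d_p) mod p: c ≡ 24 (mod 47), and 24^7 mod 47 = 18.
m₂ = c^(d_q) mod q: c ≡ 13 (mod 79), and 13^23 mod 79 = 9.
h = q_inv·(m₁ − m₂) mod p = 25·(18 − 9) mod 47 = 37.
m = m₂ + h·q = 9 + 37·79 = 2932.

2932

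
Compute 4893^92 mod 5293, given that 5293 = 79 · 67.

1932

Mod 79: 4893 ≡ 74; by Fermat, exponent reduces to 92 mod 78 = 14; 74^14 ≡ 36 (mod 79).
Mod 67: 4893 ≡ 2; by Fermat, exponent reduces to 92 mod 66 = 26; 2^26 ≡ 56 (mod 67).
Combine by CRT: x ≡ 36 (mod 79), x ≡ 56 (mod 67) ⇒ x ≡ 1932 (mod 5293).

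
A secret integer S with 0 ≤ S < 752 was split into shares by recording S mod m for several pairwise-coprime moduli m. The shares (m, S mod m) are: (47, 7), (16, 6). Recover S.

From S ≡ 7 (mod 47) write S = 7 + 47t. Substituting into S ≡ 6 (mod 16) gives 47t ≡ 15 (mod 16), and since 15⁻¹ ≡ 15 (mod 16), t ≡ 1. Hence S ≡ 7 + 47·1 = 54 (mod 752).

54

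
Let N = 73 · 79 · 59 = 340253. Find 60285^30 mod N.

Mod 73: 60285 ≡ 60; 60^30 ≡ 70 (mod 73).
Mod 79: 60285 ≡ 8; 8^30 ≡ 67 (mod 79).
Mod 59: 60285 ≡ 46; 46^30 ≡ 46 (mod 59).
Combine by CRT: x ≡ 70 (mod 73), x ≡ 67 (mod 79), x ≡ 46 (mod 59) ⇒ x ≡ 204835 (mod 340253).

204835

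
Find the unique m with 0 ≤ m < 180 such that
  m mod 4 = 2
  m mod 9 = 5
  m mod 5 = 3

158

The moduli are pairwise coprime; N = 4·9·5 = 180.
N/4 = 45; 45 ≡ 1 (mod 4), inverse 1.
N/9 = 20; 20 ≡ 2 (mod 9); 2·5 ≡ 1, so inverse 5.
N/5 = 36; 36 ≡ 1 (mod 5), inverse 1.
m ≡ 2·45·1 + 5·20·5 + 3·36·1 = 698.
698 mod 180 = 158.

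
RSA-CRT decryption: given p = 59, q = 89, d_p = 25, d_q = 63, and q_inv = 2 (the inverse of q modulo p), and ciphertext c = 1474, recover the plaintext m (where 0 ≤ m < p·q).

m₁ = c^(d_p) mod p: c ≡ 58 (mod 59), and 58^25 mod 59 = 58.
m₂ = c^(d_q) mod q: c ≡ 50 (mod 89), and 50^63 mod 89 = 87.
h = q_inv·(m₁ − m₂) mod p = 2·(58 − 87) mod 59 = 1.
m = m₂ + h·q = 87 + 1·89 = 176.

176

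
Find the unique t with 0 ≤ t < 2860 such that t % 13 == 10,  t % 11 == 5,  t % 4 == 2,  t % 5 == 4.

2194

The moduli are pairwise coprime; N = 13·11·4·5 = 2860.
N/13 = 220; 220 ≡ 12 (mod 13); 12·12 ≡ 1, so inverse 12.
N/11 = 260; 260 ≡ 7 (mod 11); 7·8 ≡ 1, so inverse 8.
N/4 = 715; 715 ≡ 3 (mod 4); 3·3 ≡ 1, so inverse 3.
N/5 = 572; 572 ≡ 2 (mod 5); 2·3 ≡ 1, so inverse 3.
t ≡ 10·220·12 + 5·260·8 + 2·715·3 + 4·572·3 = 47954.
47954 mod 2860 = 2194.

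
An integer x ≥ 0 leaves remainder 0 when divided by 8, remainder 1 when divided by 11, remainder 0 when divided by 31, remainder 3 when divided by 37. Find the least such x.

The moduli are pairwise coprime; N = 8·11·31·37 = 100936.
N/8 = 12617; 12617 ≡ 1 (mod 8), inverse 1.
N/11 = 9176; 9176 ≡ 2 (mod 11); 2·6 ≡ 1, so inverse 6.
N/31 = 3256; 3256 ≡ 1 (mod 31), inverse 1.
N/37 = 2728; 2728 ≡ 27 (mod 37); 27·11 ≡ 1, so inverse 11.
x ≡ 0·12617·1 + 1·9176·6 + 0·3256·1 + 3·2728·11 = 145080.
145080 mod 100936 = 44144.

44144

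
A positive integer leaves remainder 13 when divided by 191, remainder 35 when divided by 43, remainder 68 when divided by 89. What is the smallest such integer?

From x ≡ 13 (mod 191) write x = 13 + 191t. Substituting into x ≡ 35 (mod 43) gives 191t ≡ 22 (mod 43), and since 19⁻¹ ≡ 34 (mod 43), t ≡ 17. Hence x ≡ 13 + 191·17 = 3260 (mod 8213).
From x ≡ 3260 (mod 8213) write x = 3260 + 8213t. Substituting into x ≡ 68 (mod 89) gives 8213t ≡ 12 (mod 89), and since 25⁻¹ ≡ 57 (mod 89), t ≡ 61. Hence x ≡ 3260 + 8213·61 = 504253 (mod 730957).

504253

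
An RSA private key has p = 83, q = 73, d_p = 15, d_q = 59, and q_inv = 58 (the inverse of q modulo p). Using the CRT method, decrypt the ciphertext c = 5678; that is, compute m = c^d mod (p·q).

1529

m₁ = c^(d_p) mod p: c ≡ 34 (mod 83), and 34^15 mod 83 = 35.
m₂ = c^(d_q) mod q: c ≡ 57 (mod 73), and 57^59 mod 73 = 69.
h = q_inv·(m₁ − m₂) mod p = 58·(35 − 69) mod 83 = 20.
m = m₂ + h·q = 69 + 20·73 = 1529.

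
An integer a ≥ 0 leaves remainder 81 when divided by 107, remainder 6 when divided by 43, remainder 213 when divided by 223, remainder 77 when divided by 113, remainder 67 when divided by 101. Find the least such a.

Combine the congruences pairwise.
From a ≡ 81 (mod 107) write a = 81 + 107t. Substituting into a ≡ 6 (mod 43) gives 107t ≡ 11 (mod 43), and since 21⁻¹ ≡ 41 (mod 43), t ≡ 21. Hence a ≡ 81 + 107·21 = 2328 (mod 4601).
From a ≡ 2328 (mod 4601) write a = 2328 + 4601t. Substituting into a ≡ 213 (mod 223) gives 4601t ≡ 115 (mod 223), and since 141⁻¹ ≡ 155 (mod 223), t ≡ 208. Hence a ≡ 2328 + 4601·208 = 959336 (mod 1026023).
From a ≡ 959336 (mod 1026023) write a = 959336 + 1026023t. Substituting into a ≡ 77 (mod 113) gives 1026023t ≡ 111 (mod 113), and since 96⁻¹ ≡ 93 (mod 113), t ≡ 40. Hence a ≡ 959336 + 1026023·40 = 42000256 (mod 115940599).
From a ≡ 42000256 (mod 115940599) write a = 42000256 + 115940599t. Substituting into a ≡ 67 (mod 101) gives 115940599t ≡ 55 (mod 101), and since 73⁻¹ ≡ 18 (mod 101), t ≡ 81. Hence a ≡ 42000256 + 115940599·81 = 9433188775 (mod 11710000499).

9433188775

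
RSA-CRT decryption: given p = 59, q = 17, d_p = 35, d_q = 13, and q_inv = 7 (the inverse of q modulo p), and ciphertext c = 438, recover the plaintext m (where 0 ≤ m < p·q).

m₁ = c^(d_p) mod p: c ≡ 25 (mod 59), and 25^35 mod 59 = 41.
m₂ = c^(d_q) mod q: c ≡ 13 (mod 17), and 13^13 mod 17 = 13.
h = q_inv·(m₁ − m₂) mod p = 7·(41 − 13) mod 59 = 19.
m = m₂ + h·q = 13 + 19·17 = 336.

336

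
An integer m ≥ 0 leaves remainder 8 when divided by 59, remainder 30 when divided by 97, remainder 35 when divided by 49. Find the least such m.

The moduli are pairwise coprime; N = 59·97·49 = 280427.
N/59 = 4753; 4753 ≡ 33 (mod 59); 33·34 ≡ 1, so inverse 34.
N/97 = 2891; 2891 ≡ 78 (mod 97); 78·51 ≡ 1, so inverse 51.
N/49 = 5723; 5723 ≡ 39 (mod 49); 39·44 ≡ 1, so inverse 44.
m ≡ 8·4753·34 + 30·2891·51 + 35·5723·44 = 14529466.
14529466 mod 280427 = 227689.

227689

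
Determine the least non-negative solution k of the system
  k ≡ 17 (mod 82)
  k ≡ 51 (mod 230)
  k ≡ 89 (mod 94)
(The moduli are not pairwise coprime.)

gcd(82, 230) = 2 and 2 | (51 − 17), so the pair is consistent; merging gives k ≡ 8791 (mod 9430), where 9430 = lcm(82, 230).
gcd(9430, 94) = 2 and 2 | (89 − 8791), so the pair is consistent; merging gives k ≡ 169101 (mod 443210), where 443210 = lcm(9430, 94).
The solution is unique modulo lcm(82, 230, 94) = 443210.

169101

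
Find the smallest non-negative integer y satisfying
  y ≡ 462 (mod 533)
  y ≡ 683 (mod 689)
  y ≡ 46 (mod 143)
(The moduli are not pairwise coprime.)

gcd(533, 689) = 13 and 13 | (683 − 462), so the pair is consistent; merging gives y ≡ 2061 (mod 28249), where 28249 = lcm(533, 689).
gcd(28249, 143) = 13 and 13 | (46 − 2061), so the pair is consistent; merging gives y ≡ 256302 (mod 310739), where 310739 = lcm(28249, 143).
The solution is unique modulo lcm(533, 689, 143) = 310739.

256302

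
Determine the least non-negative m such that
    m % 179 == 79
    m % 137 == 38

10998

Combine the congruences pairwise.
From m ≡ 79 (mod 179) write m = 79 + 179t. Substituting into m ≡ 38 (mod 137) gives 179t ≡ 96 (mod 137), and since 42⁻¹ ≡ 62 (mod 137), t ≡ 61. Hence m ≡ 79 + 179·61 = 10998 (mod 24523).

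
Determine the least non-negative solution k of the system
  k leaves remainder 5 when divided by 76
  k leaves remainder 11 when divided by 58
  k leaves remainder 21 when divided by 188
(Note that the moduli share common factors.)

gcd(76, 58) = 2 and 2 | (11 − 5), so the pair is consistent; merging gives k ≡ 765 (mod 2204), where 2204 = lcm(76, 58).
gcd(2204, 188) = 4 and 4 | (21 − 765), so the pair is consistent; merging gives k ≡ 80109 (mod 103588), where 103588 = lcm(2204, 188).
The solution is unique modulo lcm(76, 58, 188) = 103588.

80109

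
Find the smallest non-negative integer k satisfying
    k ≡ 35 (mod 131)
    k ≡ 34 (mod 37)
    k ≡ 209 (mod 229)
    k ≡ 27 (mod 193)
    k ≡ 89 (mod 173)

1118642309

From k ≡ 35 (mod 131) write k = 35 + 131t. Substituting into k ≡ 34 (mod 37) gives 131t ≡ 36 (mod 37), and since 20⁻¹ ≡ 13 (mod 37), t ≡ 24. Hence k ≡ 35 + 131·24 = 3179 (mod 4847).
From k ≡ 3179 (mod 4847) write k = 3179 + 4847t. Substituting into k ≡ 209 (mod 229) gives 4847t ≡ 7 (mod 229), and since 38⁻¹ ≡ 223 (mod 229), t ≡ 187. Hence k ≡ 3179 + 4847·187 = 909568 (mod 1109963).
From k ≡ 909568 (mod 1109963) write k = 909568 + 1109963t. Substituting into k ≡ 27 (mod 193) gives 1109963t ≡ 68 (mod 193), and since 20⁻¹ ≡ 29 (mod 193), t ≡ 42. Hence k ≡ 909568 + 1109963·42 = 47528014 (mod 214222859).
From k ≡ 47528014 (mod 214222859) write k = 47528014 + 214222859t. Substituting into k ≡ 89 (mod 173) gives 214222859t ≡ 19 (mod 173), and since 73⁻¹ ≡ 64 (mod 173), t ≡ 5. Hence k ≡ 47528014 + 214222859·5 = 1118642309 (mod 37060554607).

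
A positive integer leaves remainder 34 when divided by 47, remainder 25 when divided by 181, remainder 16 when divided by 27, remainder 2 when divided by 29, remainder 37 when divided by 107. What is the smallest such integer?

172299355

Combine the congruences pairwise.
From t ≡ 34 (mod 47) write t = 34 + 47s. Substituting into t ≡ 25 (mod 181) gives 47s ≡ 172 (mod 181), and since 47⁻¹ ≡ 104 (mod 181), s ≡ 150. Hence t ≡ 34 + 47·150 = 7084 (mod 8507).
From t ≡ 7084 (mod 8507) write t = 7084 + 8507s. Substituting into t ≡ 16 (mod 27) gives 8507s ≡ 6 (mod 27), and since 2⁻¹ ≡ 14 (mod 27), s ≡ 3. Hence t ≡ 7084 + 8507·3 = 32605 (mod 229689).
From t ≡ 32605 (mod 229689) write t = 32605 + 229689s. Substituting into t ≡ 2 (mod 29) gives 229689s ≡ 22 (mod 29), and since 9⁻¹ ≡ 13 (mod 29), s ≡ 25. Hence t ≡ 32605 + 229689·25 = 5774830 (mod 6660981).
From t ≡ 5774830 (mod 6660981) write t = 5774830 + 6660981s. Substituting into t ≡ 37 (mod 107) gives 6660981s ≡ 104 (mod 107), and since 17⁻¹ ≡ 63 (mod 107), s ≡ 25. Hence t ≡ 5774830 + 6660981·25 = 172299355 (mod 712724967).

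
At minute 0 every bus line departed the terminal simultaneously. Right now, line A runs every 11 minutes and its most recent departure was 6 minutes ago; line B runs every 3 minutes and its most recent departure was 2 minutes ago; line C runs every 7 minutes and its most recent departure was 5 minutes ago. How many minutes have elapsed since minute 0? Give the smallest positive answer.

215

The moduli are pairwise coprime; N = 11·3·7 = 231.
N/11 = 21; 21 ≡ 10 (mod 11); 10·10 ≡ 1, so inverse 10.
N/3 = 77; 77 ≡ 2 (mod 3); 2·2 ≡ 1, so inverse 2.
N/7 = 33; 33 ≡ 5 (mod 7); 5·3 ≡ 1, so inverse 3.
t ≡ 6·21·10 + 2·77·2 + 5·33·3 = 2063.
2063 mod 231 = 215.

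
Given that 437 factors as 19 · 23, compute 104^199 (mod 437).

Mod 19: 104 ≡ 9; by Fermat, exponent reduces to 199 mod 18 = 1; 9^1 ≡ 9 (mod 19).
Mod 23: 104 ≡ 12; by Fermat, exponent reduces to 199 mod 22 = 1; 12^1 ≡ 12 (mod 23).
Combine by CRT: x ≡ 9 (mod 19), x ≡ 12 (mod 23) ⇒ x ≡ 104 (mod 437).

104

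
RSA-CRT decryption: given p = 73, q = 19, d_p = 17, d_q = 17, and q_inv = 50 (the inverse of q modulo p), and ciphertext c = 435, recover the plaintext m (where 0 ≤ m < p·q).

m₁ = c^(d_p) mod p: c ≡ 70 (mod 73), and 70^17 mod 73 = 49.
m₂ = c^(d_q) mod q: c ≡ 17 (mod 19), and 17^17 mod 19 = 9.
h = q_inv·(m₁ − m₂) mod p = 50·(49 − 9) mod 73 = 29.
m = m₂ + h·q = 9 + 29·19 = 560.

560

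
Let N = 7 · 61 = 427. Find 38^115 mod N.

416

Mod 7: 38 ≡ 3; by Fermat, exponent reduces to 115 mod 6 = 1; 3^1 ≡ 3 (mod 7).
Mod 61: 38 ≡ 38; by Fermat, exponent reduces to 115 mod 60 = 55; 38^55 ≡ 50 (mod 61).
Combine by CRT: x ≡ 3 (mod 7), x ≡ 50 (mod 61) ⇒ x ≡ 416 (mod 427).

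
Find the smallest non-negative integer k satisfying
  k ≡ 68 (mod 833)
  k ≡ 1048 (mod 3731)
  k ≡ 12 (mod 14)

209984

gcd(833, 3731) = 7 and 7 | (1048 − 68), so the pair is consistent; merging gives k ≡ 209984 (mod 443989), where 443989 = lcm(833, 3731).
gcd(443989, 14) = 7 and 7 | (12 − 209984), so the pair is consistent; merging gives k ≡ 209984 (mod 887978), where 887978 = lcm(443989, 14).
The solution is unique modulo lcm(833, 3731, 14) = 887978.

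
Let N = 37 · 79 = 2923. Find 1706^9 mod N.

1516

Mod 37: 1706 ≡ 4; 4^9 ≡ 36 (mod 37).
Mod 79: 1706 ≡ 47; 47^9 ≡ 15 (mod 79).
Combine by CRT: x ≡ 36 (mod 37), x ≡ 15 (mod 79) ⇒ x ≡ 1516 (mod 2923).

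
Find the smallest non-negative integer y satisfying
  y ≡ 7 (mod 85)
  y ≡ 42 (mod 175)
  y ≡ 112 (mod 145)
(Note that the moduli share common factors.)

Combine the congruences pairwise.
gcd(85, 175) = 5 and 5 | (42 − 7), so the pair is consistent; merging gives y ≡ 1792 (mod 2975), where 2975 = lcm(85, 175).
gcd(2975, 145) = 5 and 5 | (112 − 1792), so the pair is consistent; merging gives y ≡ 73192 (mod 86275), where 86275 = lcm(2975, 145).
The solution is unique modulo lcm(85, 175, 145) = 86275.

73192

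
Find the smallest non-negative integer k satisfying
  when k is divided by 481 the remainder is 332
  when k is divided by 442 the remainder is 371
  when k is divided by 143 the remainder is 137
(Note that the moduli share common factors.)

Combine the congruences pairwise.
gcd(481, 442) = 13 and 13 | (371 − 332), so the pair is consistent; merging gives k ≡ 813 (mod 16354), where 16354 = lcm(481, 442).
gcd(16354, 143) = 13 and 13 | (137 − 813), so the pair is consistent; merging gives k ≡ 147999 (mod 179894), where 179894 = lcm(16354, 143).
The solution is unique modulo lcm(481, 442, 143) = 179894.

147999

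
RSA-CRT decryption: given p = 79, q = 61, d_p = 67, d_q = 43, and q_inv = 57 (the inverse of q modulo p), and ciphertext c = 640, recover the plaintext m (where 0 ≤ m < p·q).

m₁ = c^(d_p) mod p: c ≡ 8 (mod 79), and 8^67 mod 79 = 64.
m₂ = c^(d_q) mod q: c ≡ 30 (mod 61), and 30^43 mod 61 = 17.
h = q_inv·(m₁ − m₂) mod p = 57·(64 − 17) mod 79 = 72.
m = m₂ + h·q = 17 + 72·61 = 4409.

4409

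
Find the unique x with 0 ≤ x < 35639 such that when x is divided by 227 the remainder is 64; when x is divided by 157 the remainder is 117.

745

Combine the congruences pairwise.
From x ≡ 64 (mod 227) write x = 64 + 227t. Substituting into x ≡ 117 (mod 157) gives 227t ≡ 53 (mod 157), and since 70⁻¹ ≡ 83 (mod 157), t ≡ 3. Hence x ≡ 64 + 227·3 = 745 (mod 35639).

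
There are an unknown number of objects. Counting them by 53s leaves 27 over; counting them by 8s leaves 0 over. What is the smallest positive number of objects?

80

From N ≡ 27 (mod 53) write N = 27 + 53t. Substituting into N ≡ 0 (mod 8) gives 53t ≡ 5 (mod 8), and since 5⁻¹ ≡ 5 (mod 8), t ≡ 1. Hence N ≡ 27 + 53·1 = 80 (mod 424).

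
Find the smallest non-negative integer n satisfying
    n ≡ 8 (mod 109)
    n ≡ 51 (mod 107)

From n ≡ 8 (mod 109) write n = 8 + 109t. Substituting into n ≡ 51 (mod 107) gives 109t ≡ 43 (mod 107), and since 2⁻¹ ≡ 54 (mod 107), t ≡ 75. Hence n ≡ 8 + 109·75 = 8183 (mod 11663).

8183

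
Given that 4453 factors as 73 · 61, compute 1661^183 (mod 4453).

3293

Mod 73: 1661 ≡ 55; by Fermat, exponent reduces to 183 mod 72 = 39; 55^39 ≡ 8 (mod 73).
Mod 61: 1661 ≡ 14; by Fermat, exponent reduces to 183 mod 60 = 3; 14^3 ≡ 60 (mod 61).
Combine by CRT: x ≡ 8 (mod 73), x ≡ 60 (mod 61) ⇒ x ≡ 3293 (mod 4453).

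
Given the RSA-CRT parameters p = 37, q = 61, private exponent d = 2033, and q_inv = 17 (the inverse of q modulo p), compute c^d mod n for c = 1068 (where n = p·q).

311

d_p = d mod (p−1) = 2033 mod 36 = 17; d_q = d mod (q−1) = 53.
m₁ = c^(d_p) mod p: c ≡ 32 (mod 37), and 32^17 mod 37 = 15.
m₂ = c^(d_q) mod q: c ≡ 31 (mod 61), and 31^53 mod 61 = 6.
h = q_inv·(m₁ − m₂) mod p = 17·(15 − 6) mod 37 = 5.
m = m₂ + h·q = 6 + 5·61 = 311.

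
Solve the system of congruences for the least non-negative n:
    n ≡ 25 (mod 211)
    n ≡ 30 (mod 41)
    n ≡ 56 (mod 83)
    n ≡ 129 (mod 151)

The moduli are pairwise coprime; M = 211·41·83·151 = 108422983.
M/211 = 513853; 513853 ≡ 68 (mod 211); 68·90 ≡ 1, so inverse 90.
M/41 = 2644463; 2644463 ≡ 4 (mod 41); 4·31 ≡ 1, so inverse 31.
M/83 = 1306301; 1306301 ≡ 47 (mod 83); 47·53 ≡ 1, so inverse 53.
M/151 = 718033; 718033 ≡ 28 (mod 151); 28·27 ≡ 1, so inverse 27.
n ≡ 25·513853·90 + 30·2644463·31 + 56·1306301·53 + 129·718033·27 = 9993530147.
9993530147 mod 108422983 = 18615711.

18615711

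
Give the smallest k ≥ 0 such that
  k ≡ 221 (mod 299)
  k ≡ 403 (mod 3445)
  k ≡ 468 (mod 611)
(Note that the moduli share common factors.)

Combine the congruences pairwise.
gcd(299, 3445) = 13 and 13 | (403 − 221), so the pair is consistent; merging gives k ≡ 62413 (mod 79235), where 79235 = lcm(299, 3445).
gcd(79235, 611) = 13 and 13 | (468 − 62413), so the pair is consistent; merging gives k ≡ 1647113 (mod 3724045), where 3724045 = lcm(79235, 611).
The solution is unique modulo lcm(299, 3445, 611) = 3724045.

1647113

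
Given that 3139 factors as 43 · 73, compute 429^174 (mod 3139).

1

Mod 43: 429 ≡ 42; by Fermat, exponent reduces to 174 mod 42 = 6; 42^6 ≡ 1 (mod 43).
Mod 73: 429 ≡ 64; by Fermat, exponent reduces to 174 mod 72 = 30; 64^30 ≡ 1 (mod 73).
Combine by CRT: x ≡ 1 (mod 43), x ≡ 1 (mod 73) ⇒ x ≡ 1 (mod 3139).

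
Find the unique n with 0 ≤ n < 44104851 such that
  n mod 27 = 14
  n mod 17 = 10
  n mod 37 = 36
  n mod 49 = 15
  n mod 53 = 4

Combine the congruences pairwise.
From n ≡ 14 (mod 27) write n = 14 + 27t. Substituting into n ≡ 10 (mod 17) gives 27t ≡ 13 (mod 17), and since 10⁻¹ ≡ 12 (mod 17), t ≡ 3. Hence n ≡ 14 + 27·3 = 95 (mod 459).
From n ≡ 95 (mod 459) write n = 95 + 459t. Substituting into n ≡ 36 (mod 37) gives 459t ≡ 15 (mod 37), and since 15⁻¹ ≡ 5 (mod 37), t ≡ 1. Hence n ≡ 95 + 459·1 = 554 (mod 16983).
From n ≡ 554 (mod 16983) write n = 554 + 16983t. Substituting into n ≡ 15 (mod 49) gives 16983t ≡ 0 (mod 49), and since 29⁻¹ ≡ 22 (mod 49), t ≡ 0. Hence n ≡ 554 + 16983·0 = 554 (mod 832167).
From n ≡ 554 (mod 832167) write n = 554 + 832167t. Substituting into n ≡ 4 (mod 53) gives 832167t ≡ 33 (mod 53), and since 14⁻¹ ≡ 19 (mod 53), t ≡ 44. Hence n ≡ 554 + 832167·44 = 36615902 (mod 44104851).

36615902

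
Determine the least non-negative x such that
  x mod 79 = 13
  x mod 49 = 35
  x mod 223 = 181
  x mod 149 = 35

65555714

The moduli are pairwise coprime; N = 79·49·223·149 = 128621717.
N/79 = 1628123; 1628123 ≡ 12 (mod 79); 12·33 ≡ 1, so inverse 33.
N/49 = 2624933; 2624933 ≡ 3 (mod 49); 3·33 ≡ 1, so inverse 33.
N/223 = 576779; 576779 ≡ 101 (mod 223); 101·53 ≡ 1, so inverse 53.
N/149 = 863233; 863233 ≡ 76 (mod 149); 76·100 ≡ 1, so inverse 100.
x ≡ 13·1628123·33 + 35·2624933·33 + 181·576779·53 + 35·863233·100 = 12284618829.
12284618829 mod 128621717 = 65555714.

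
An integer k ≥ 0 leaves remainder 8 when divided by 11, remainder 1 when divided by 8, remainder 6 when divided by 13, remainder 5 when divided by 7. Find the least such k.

6025

From k ≡ 8 (mod 11) write k = 8 + 11t. Substituting into k ≡ 1 (mod 8) gives 11t ≡ 1 (mod 8), and since 3⁻¹ ≡ 3 (mod 8), t ≡ 3. Hence k ≡ 8 + 11·3 = 41 (mod 88).
From k ≡ 41 (mod 88) write k = 41 + 88t. Substituting into k ≡ 6 (mod 13) gives 88t ≡ 4 (mod 13), and since 10⁻¹ ≡ 4 (mod 13), t ≡ 3. Hence k ≡ 41 + 88·3 = 305 (mod 1144).
From k ≡ 305 (mod 1144) write k = 305 + 1144t. Substituting into k ≡ 5 (mod 7) gives 1144t ≡ 1 (mod 7), and since 3⁻¹ ≡ 5 (mod 7), t ≡ 5. Hence k ≡ 305 + 1144·5 = 6025 (mod 8008).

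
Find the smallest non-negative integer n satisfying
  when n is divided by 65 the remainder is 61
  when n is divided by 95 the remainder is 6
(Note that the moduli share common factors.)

gcd(65, 95) = 5 and 5 | (6 − 61), so the pair is consistent; merging gives n ≡ 386 (mod 1235), where 1235 = lcm(65, 95).
The solution is unique modulo lcm(65, 95) = 1235.

386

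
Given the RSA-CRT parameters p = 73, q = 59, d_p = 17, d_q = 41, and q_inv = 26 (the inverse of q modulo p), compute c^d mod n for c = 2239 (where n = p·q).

m₁ = c^(d_p) mod p: c ≡ 49 (mod 73), and 49^17 mod 73 = 70.
m₂ = c^(d_q) mod q: c ≡ 56 (mod 59), and 56^41 mod 59 = 31.
h = q_inv·(m₁ − m₂) mod p = 26·(70 − 31) mod 73 = 65.
m = m₂ + h·q = 31 + 65·59 = 3866.

3866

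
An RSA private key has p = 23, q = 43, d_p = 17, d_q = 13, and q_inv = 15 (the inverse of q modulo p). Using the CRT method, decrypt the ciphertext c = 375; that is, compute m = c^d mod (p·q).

341

m₁ = c^(d_p) mod p: c ≡ 7 (mod 23), and 7^17 mod 23 = 19.
m₂ = c^(d_q) mod q: c ≡ 31 (mod 43), and 31^13 mod 43 = 40.
h = q_inv·(m₁ − m₂) mod p = 15·(19 − 40) mod 23 = 7.
m = m₂ + h·q = 40 + 7·43 = 341.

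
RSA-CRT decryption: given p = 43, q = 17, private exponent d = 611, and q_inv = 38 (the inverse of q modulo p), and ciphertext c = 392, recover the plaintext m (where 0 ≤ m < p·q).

d_p = d mod (p−1) = 611 mod 42 = 23; d_q = d mod (q−1) = 3.
m₁ = c^(d_p) mod p: c ≡ 5 (mod 43), and 5^23 mod 43 = 18.
m₂ = c^(d_q) mod q: c ≡ 1 (mod 17), and 1^3 mod 17 = 1.
h = q_inv·(m₁ − m₂) mod p = 38·(18 − 1) mod 43 = 1.
m = m₂ + h·q = 1 + 1·17 = 18.

18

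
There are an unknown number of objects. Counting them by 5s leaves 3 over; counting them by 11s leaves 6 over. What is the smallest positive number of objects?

From N ≡ 3 (mod 5) write N = 3 + 5t. Substituting into N ≡ 6 (mod 11) gives 5t ≡ 3 (mod 11), and since 5⁻¹ ≡ 9 (mod 11), t ≡ 5. Hence N ≡ 3 + 5·5 = 28 (mod 55).

28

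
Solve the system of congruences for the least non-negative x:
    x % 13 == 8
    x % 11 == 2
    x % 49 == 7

The moduli are pairwise coprime; N = 13·11·49 = 7007.
N/13 = 539; 539 ≡ 6 (mod 13); 6·11 ≡ 1, so inverse 11.
N/11 = 637; 637 ≡ 10 (mod 11); 10·10 ≡ 1, so inverse 10.
N/49 = 143; 143 ≡ 45 (mod 49); 45·12 ≡ 1, so inverse 12.
x ≡ 8·539·11 + 2·637·10 + 7·143·12 = 72184.
72184 mod 7007 = 2114.

2114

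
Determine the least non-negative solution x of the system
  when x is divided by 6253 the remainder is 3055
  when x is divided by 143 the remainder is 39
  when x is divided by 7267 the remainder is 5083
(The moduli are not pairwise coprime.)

Combine the congruences pairwise.
gcd(6253, 143) = 13 and 13 | (39 − 3055), so the pair is consistent; merging gives x ≡ 28067 (mod 68783), where 68783 = lcm(6253, 143).
gcd(68783, 7267) = 169 and 169 | (5083 − 28067), so the pair is consistent; merging gives x ≡ 1334944 (mod 2957669), where 2957669 = lcm(68783, 7267).
The solution is unique modulo lcm(6253, 143, 7267) = 2957669.

1334944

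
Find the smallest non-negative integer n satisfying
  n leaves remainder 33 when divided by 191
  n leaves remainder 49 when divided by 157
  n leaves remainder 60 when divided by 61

The moduli are pairwise coprime; M = 191·157·61 = 1829207.
M/191 = 9577; 9577 ≡ 27 (mod 191); 27·92 ≡ 1, so inverse 92.
M/157 = 11651; 11651 ≡ 33 (mod 157); 33·138 ≡ 1, so inverse 138.
M/61 = 29987; 29987 ≡ 36 (mod 61); 36·39 ≡ 1, so inverse 39.
n ≡ 33·9577·92 + 49·11651·138 + 60·29987·39 = 178029414.
178029414 mod 1829207 = 596335.

596335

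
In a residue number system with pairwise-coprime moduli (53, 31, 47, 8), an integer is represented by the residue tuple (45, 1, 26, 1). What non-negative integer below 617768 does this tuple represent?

121521

The moduli are pairwise coprime; N = 53·31·47·8 = 617768.
N/53 = 11656; 11656 ≡ 49 (mod 53); 49·13 ≡ 1, so inverse 13.
N/31 = 19928; 19928 ≡ 26 (mod 31); 26·6 ≡ 1, so inverse 6.
N/47 = 13144; 13144 ≡ 31 (mod 47); 31·44 ≡ 1, so inverse 44.
N/8 = 77221; 77221 ≡ 5 (mod 8); 5·5 ≡ 1, so inverse 5.
x ≡ 45·11656·13 + 1·19928·6 + 26·13144·44 + 1·77221·5 = 22361169.
22361169 mod 617768 = 121521.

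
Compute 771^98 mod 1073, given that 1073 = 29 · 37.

Mod 29: 771 ≡ 17; by Fermat, exponent reduces to 98 mod 28 = 14; 17^14 ≡ 28 (mod 29).
Mod 37: 771 ≡ 31; by Fermat, exponent reduces to 98 mod 36 = 26; 31^26 ≡ 36 (mod 37).
Combine by CRT: x ≡ 28 (mod 29), x ≡ 36 (mod 37) ⇒ x ≡ 1072 (mod 1073).

1072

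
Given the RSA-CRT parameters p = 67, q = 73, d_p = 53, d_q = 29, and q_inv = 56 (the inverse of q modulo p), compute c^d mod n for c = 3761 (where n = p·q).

225

m₁ = c^(d_p) mod p: c ≡ 9 (mod 67), and 9^53 mod 67 = 24.
m₂ = c^(d_q) mod q: c ≡ 38 (mod 73), and 38^29 mod 73 = 6.
h = q_inv·(m₁ − m₂) mod p = 56·(24 − 6) mod 67 = 3.
m = m₂ + h·q = 6 + 3·73 = 225.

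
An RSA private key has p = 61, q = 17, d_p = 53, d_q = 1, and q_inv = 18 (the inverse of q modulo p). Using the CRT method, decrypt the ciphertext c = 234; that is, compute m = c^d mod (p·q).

251

m₁ = c^(d_p) mod p: c ≡ 51 (mod 61), and 51^53 mod 61 = 7.
m₂ = c^(d_q) mod q: c ≡ 13 (mod 17), and 13^1 mod 17 = 13.
h = q_inv·(m₁ − m₂) mod p = 18·(7 − 13) mod 61 = 14.
m = m₂ + h·q = 13 + 14·17 = 251.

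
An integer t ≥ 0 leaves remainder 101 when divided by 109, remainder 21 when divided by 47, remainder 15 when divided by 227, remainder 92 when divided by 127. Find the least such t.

82580572

The moduli are pairwise coprime; N = 109·47·227·127 = 147690967.
N/109 = 1354963; 1354963 ≡ 93 (mod 109); 93·34 ≡ 1, so inverse 34.
N/47 = 3142361; 3142361 ≡ 35 (mod 47); 35·43 ≡ 1, so inverse 43.
N/227 = 650621; 650621 ≡ 39 (mod 227); 39·163 ≡ 1, so inverse 163.
N/127 = 1162921; 1162921 ≡ 109 (mod 127); 109·7 ≡ 1, so inverse 7.
t ≡ 101·1354963·34 + 21·3142361·43 + 15·650621·163 + 92·1162921·7 = 9830184394.
9830184394 mod 147690967 = 82580572.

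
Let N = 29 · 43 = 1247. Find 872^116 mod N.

103

Mod 29: 872 ≡ 2; by Fermat, exponent reduces to 116 mod 28 = 4; 2^4 ≡ 16 (mod 29).
Mod 43: 872 ≡ 12; by Fermat, exponent reduces to 116 mod 42 = 32; 12^32 ≡ 17 (mod 43).
Combine by CRT: x ≡ 16 (mod 29), x ≡ 17 (mod 43) ⇒ x ≡ 103 (mod 1247).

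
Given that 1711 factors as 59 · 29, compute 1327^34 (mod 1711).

1156

Mod 59: 1327 ≡ 29; 29^34 ≡ 35 (mod 59).
Mod 29: 1327 ≡ 22; by Fermat, exponent reduces to 34 mod 28 = 6; 22^6 ≡ 25 (mod 29).
Combine by CRT: x ≡ 35 (mod 59), x ≡ 25 (mod 29) ⇒ x ≡ 1156 (mod 1711).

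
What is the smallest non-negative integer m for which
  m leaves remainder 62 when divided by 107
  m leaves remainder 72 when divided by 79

From m ≡ 62 (mod 107) write m = 62 + 107t. Substituting into m ≡ 72 (mod 79) gives 107t ≡ 10 (mod 79), and since 28⁻¹ ≡ 48 (mod 79), t ≡ 6. Hence m ≡ 62 + 107·6 = 704 (mod 8453).

704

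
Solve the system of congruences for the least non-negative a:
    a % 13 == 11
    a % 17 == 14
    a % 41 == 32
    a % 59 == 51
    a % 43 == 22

13272101

From a ≡ 11 (mod 13) write a = 11 + 13t. Substituting into a ≡ 14 (mod 17) gives 13t ≡ 3 (mod 17), and since 13⁻¹ ≡ 4 (mod 17), t ≡ 12. Hence a ≡ 11 + 13·12 = 167 (mod 221).
From a ≡ 167 (mod 221) write a = 167 + 221t. Substituting into a ≡ 32 (mod 41) gives 221t ≡ 29 (mod 41), and since 16⁻¹ ≡ 18 (mod 41), t ≡ 30. Hence a ≡ 167 + 221·30 = 6797 (mod 9061).
From a ≡ 6797 (mod 9061) write a = 6797 + 9061t. Substituting into a ≡ 51 (mod 59) gives 9061t ≡ 39 (mod 59), and since 34⁻¹ ≡ 33 (mod 59), t ≡ 48. Hence a ≡ 6797 + 9061·48 = 441725 (mod 534599).
From a ≡ 441725 (mod 534599) write a = 441725 + 534599t. Substituting into a ≡ 22 (mod 43) gives 534599t ≡ 36 (mod 43), and since 23⁻¹ ≡ 15 (mod 43), t ≡ 24. Hence a ≡ 441725 + 534599·24 = 13272101 (mod 22987757).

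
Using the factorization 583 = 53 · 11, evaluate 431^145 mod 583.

428

Mod 53: 431 ≡ 7; by Fermat, exponent reduces to 145 mod 52 = 41; 7^41 ≡ 4 (mod 53).
Mod 11: 431 ≡ 2; by Fermat, exponent reduces to 145 mod 10 = 5; 2^5 ≡ 10 (mod 11).
Combine by CRT: x ≡ 4 (mod 53), x ≡ 10 (mod 11) ⇒ x ≡ 428 (mod 583).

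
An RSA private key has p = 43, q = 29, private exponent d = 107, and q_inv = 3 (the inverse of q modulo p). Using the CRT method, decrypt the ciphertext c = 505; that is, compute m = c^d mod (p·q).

d_p = d mod (p−1) = 107 mod 42 = 23; d_q = d mod (q−1) = 23.
m₁ = c^(d_p) mod p: c ≡ 32 (mod 43), and 32^23 mod 43 = 8.
m₂ = c^(d_q) mod q: c ≡ 12 (mod 29), and 12^23 mod 29 = 17.
h = q_inv·(m₁ − m₂) mod p = 3·(8 − 17) mod 43 = 16.
m = m₂ + h·q = 17 + 16·29 = 481.

481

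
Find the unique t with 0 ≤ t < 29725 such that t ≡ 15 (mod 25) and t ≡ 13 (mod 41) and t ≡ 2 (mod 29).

17315

Combine the congruences pairwise.
From t ≡ 15 (mod 25) write t = 15 + 25s. Substituting into t ≡ 13 (mod 41) gives 25s ≡ 39 (mod 41), and since 25⁻¹ ≡ 23 (mod 41), s ≡ 36. Hence t ≡ 15 + 25·36 = 915 (mod 1025).
From t ≡ 915 (mod 1025) write t = 915 + 1025s. Substituting into t ≡ 2 (mod 29) gives 1025s ≡ 15 (mod 29), and since 10⁻¹ ≡ 3 (mod 29), s ≡ 16. Hence t ≡ 915 + 1025·16 = 17315 (mod 29725).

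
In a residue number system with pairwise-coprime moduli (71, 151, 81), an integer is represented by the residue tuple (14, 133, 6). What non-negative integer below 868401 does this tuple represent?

789108

From x ≡ 14 (mod 71) write x = 14 + 71t. Substituting into x ≡ 133 (mod 151) gives 71t ≡ 119 (mod 151), and since 71⁻¹ ≡ 134 (mod 151), t ≡ 91. Hence x ≡ 14 + 71·91 = 6475 (mod 10721).
From x ≡ 6475 (mod 10721) write x = 6475 + 10721t. Substituting into x ≡ 6 (mod 81) gives 10721t ≡ 11 (mod 81), and since 29⁻¹ ≡ 14 (mod 81), t ≡ 73. Hence x ≡ 6475 + 10721·73 = 789108 (mod 868401).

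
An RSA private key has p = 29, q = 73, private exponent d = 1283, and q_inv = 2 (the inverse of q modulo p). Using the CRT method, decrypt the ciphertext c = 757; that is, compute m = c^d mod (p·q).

d_p = d mod (p−1) = 1283 mod 28 = 23; d_q = d mod (q−1) = 59.
m₁ = c^(d_p) mod p: c ≡ 3 (mod 29), and 3^23 mod 29 = 8.
m₂ = c^(d_q) mod q: c ≡ 27 (mod 73), and 27^59 mod 73 = 46.
h = q_inv·(m₁ − m₂) mod p = 2·(8 − 46) mod 29 = 11.
m = m₂ + h·q = 46 + 11·73 = 849.

849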